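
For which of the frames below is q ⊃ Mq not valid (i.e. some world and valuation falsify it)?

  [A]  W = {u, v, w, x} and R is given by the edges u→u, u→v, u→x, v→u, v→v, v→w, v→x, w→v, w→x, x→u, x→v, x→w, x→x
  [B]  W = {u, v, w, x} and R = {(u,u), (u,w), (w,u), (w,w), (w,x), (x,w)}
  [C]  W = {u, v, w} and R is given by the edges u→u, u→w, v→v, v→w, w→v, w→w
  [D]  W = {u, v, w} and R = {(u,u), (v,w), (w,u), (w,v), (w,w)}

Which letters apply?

A, B, D

The schema q ⊃ Mq is the dual of axiom T; it is valid on a frame iff R is reflexive.
(A) R is not reflexive (not w R w), so the schema fails here.
(B) R is not reflexive (not v R v), so the schema fails here.
(C) R is reflexive (each world relates to itself), so the schema is valid here.
(D) R is not reflexive (not v R v), so the schema fails here.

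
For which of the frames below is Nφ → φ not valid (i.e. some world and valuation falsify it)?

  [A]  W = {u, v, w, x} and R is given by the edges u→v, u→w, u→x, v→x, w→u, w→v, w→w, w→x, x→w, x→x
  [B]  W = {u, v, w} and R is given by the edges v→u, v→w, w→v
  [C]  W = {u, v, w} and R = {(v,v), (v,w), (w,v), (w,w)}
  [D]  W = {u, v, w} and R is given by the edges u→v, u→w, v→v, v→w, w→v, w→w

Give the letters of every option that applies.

The schema Nφ → φ is axiom T; it is valid on a frame iff R is reflexive.
(A) R is not reflexive (not u R u), so the schema fails here.
(B) R is not reflexive (not u R u), so the schema fails here.
(C) R is not reflexive (not u R u), so the schema fails here.
(D) R is not reflexive (not u R u), so the schema fails here.

A, B, C, D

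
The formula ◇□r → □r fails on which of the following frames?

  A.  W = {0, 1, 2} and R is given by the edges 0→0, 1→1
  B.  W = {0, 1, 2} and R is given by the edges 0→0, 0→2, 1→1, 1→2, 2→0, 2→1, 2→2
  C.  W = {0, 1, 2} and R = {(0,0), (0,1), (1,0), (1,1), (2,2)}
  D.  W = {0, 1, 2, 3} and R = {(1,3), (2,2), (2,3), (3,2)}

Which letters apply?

B, D

The schema ◇□r → □r is the dual of axiom 5; it is valid on a frame iff R is euclidean.
(A) R is euclidean (any two R-successors of the same world are R-related), so the schema is valid here.
(B) R is not euclidean (2 R 0 and 2 R 1 but not 0 R 1), so the schema fails here.
(C) R is euclidean (any two R-successors of the same world are R-related), so the schema is valid here.
(D) R is not euclidean (1 R 3 and 1 R 3 but not 3 R 3), so the schema fails here.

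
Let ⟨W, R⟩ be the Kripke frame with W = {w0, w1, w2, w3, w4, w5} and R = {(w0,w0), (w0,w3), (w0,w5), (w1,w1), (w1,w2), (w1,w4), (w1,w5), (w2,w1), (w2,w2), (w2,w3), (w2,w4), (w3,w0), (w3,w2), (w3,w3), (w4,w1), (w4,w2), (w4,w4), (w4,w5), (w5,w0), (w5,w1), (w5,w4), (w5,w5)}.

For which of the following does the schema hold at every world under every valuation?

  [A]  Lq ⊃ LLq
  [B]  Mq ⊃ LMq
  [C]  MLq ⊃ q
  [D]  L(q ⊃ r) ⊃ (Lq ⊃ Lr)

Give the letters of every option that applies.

R is symmetric: every R-edge is matched by its reverse.
R is not transitive: w0 R w3 and w3 R w2 but not w0 R w2.
R is not euclidean: w0 R w3 and w0 R w5 but not w3 R w5.
(A) axiom 4: valid iff R is transitive. R is not transitive — not valid.
(B) axiom 5: valid iff R is euclidean. R is not euclidean — not valid.
(C) the dual of axiom B: valid iff R is symmetric. R is symmetric — valid.
(D) this is just K, valid on every normal frame.

C, D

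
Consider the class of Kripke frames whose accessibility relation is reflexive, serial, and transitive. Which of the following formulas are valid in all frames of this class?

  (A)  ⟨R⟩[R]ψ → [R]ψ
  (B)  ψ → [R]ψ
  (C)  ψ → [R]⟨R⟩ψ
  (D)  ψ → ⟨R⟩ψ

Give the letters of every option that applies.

D

(A) ⟨R⟩[R]ψ → [R]ψ is the dual of axiom 5; it is valid on a frame exactly when R is euclidean. Such an R need not be euclidean, so not valid.
(B) ψ → [R]ψ is equivalent to ◇p→p; it holds exactly when R ⊆ identity. Such an R need not be a subset of the identity — not valid.
(C) axiom B: valid iff R is symmetric. Such an R need not be symmetric — not valid.
(D) ψ → ⟨R⟩ψ (the dual of axiom T) characterises the reflexive frames. Every such R is reflexive — valid.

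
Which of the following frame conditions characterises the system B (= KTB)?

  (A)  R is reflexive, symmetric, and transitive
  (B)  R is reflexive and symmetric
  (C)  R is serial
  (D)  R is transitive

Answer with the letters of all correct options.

(A) this class determines S5, not B (= KTB).
(B) B (= KTB) is sound and complete for exactly this class.
(C) this class determines D, not B (= KTB).
(D) this class determines K4, not B (= KTB).

B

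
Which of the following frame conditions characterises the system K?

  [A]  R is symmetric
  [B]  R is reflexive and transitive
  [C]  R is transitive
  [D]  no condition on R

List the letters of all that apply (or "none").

(A) this class determines KB, not K.
(B) this class determines S4, not K.
(C) this class determines K4, not K.
(D) K is sound and complete for exactly this class.

D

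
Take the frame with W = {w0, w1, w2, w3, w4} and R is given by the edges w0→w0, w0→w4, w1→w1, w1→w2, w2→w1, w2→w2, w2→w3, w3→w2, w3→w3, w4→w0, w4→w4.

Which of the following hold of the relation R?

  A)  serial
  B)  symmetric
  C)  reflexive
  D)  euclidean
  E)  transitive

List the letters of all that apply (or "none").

A, B, C

(A) serial: every world has an R-successor.
(B) symmetric: every R-edge is matched by its reverse.
(C) reflexive: each world relates to itself.
(D) not euclidean: w2 R w1 and w2 R w3 but not w1 R w3.
(E) not transitive: w1 R w2 and w2 R w3 but not w1 R w3.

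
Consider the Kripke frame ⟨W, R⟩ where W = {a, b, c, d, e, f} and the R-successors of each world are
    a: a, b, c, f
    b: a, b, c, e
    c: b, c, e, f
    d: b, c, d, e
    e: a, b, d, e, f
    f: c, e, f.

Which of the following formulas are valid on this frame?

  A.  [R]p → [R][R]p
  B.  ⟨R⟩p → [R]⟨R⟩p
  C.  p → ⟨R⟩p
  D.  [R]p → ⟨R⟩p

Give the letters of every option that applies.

R is reflexive: each world relates to itself.
R is not transitive: a R b and b R e but not a R e.
R is not euclidean: a R b and a R f but not b R f.
R is serial: every world has an R-successor.
(A) [R]p → [R][R]p is axiom 4, which corresponds to transitivity. R is not transitive — not valid.
(B) axiom 5: valid iff R is euclidean. R is not euclidean — not valid.
(C) p → ⟨R⟩p is the dual of axiom T; it is valid on a frame exactly when R is reflexive. R is reflexive, so valid.
(D) [R]p → ⟨R⟩p is axiom D; it is valid on a frame exactly when R is serial. R is serial, so valid.

C, D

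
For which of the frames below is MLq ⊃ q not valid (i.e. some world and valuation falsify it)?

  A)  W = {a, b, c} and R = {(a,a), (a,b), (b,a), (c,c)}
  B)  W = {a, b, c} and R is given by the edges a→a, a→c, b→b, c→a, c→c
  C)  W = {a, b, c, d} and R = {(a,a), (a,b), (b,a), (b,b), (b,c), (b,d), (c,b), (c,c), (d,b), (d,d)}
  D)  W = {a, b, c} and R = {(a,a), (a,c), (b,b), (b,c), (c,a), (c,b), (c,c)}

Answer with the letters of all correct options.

The schema MLq ⊃ q is the dual of axiom B; it is valid on a frame iff R is symmetric.
(A) R is symmetric (every R-edge is matched by its reverse), so the schema is valid here.
(B) R is symmetric (every R-edge is matched by its reverse), so the schema is valid here.
(C) R is symmetric (every R-edge is matched by its reverse), so the schema is valid here.
(D) R is symmetric (every R-edge is matched by its reverse), so the schema is valid here.

none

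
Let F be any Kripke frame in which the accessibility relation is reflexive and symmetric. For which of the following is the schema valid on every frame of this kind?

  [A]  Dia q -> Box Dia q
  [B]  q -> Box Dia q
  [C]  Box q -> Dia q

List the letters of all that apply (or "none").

Reflexive relations are serial.
(A) Dia q -> Box Dia q is axiom 5, which corresponds to the euclidean property. Such an R need not be euclidean — not valid.
(B) q -> Box Dia q is axiom B; it is valid on a frame exactly when R is symmetric. Every such R is symmetric, so valid.
(C) Box q -> Dia q is axiom D, which corresponds to seriality. Every such R is serial — valid.

B, C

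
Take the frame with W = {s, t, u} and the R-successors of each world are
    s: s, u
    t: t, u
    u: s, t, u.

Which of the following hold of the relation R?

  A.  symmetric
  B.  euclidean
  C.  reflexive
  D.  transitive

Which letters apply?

A, C

(A) symmetric: every R-edge is matched by its reverse.
(B) not euclidean: u R s and u R t but not s R t.
(C) reflexive: each world relates to itself.
(D) not transitive: s R u and u R t but not s R t.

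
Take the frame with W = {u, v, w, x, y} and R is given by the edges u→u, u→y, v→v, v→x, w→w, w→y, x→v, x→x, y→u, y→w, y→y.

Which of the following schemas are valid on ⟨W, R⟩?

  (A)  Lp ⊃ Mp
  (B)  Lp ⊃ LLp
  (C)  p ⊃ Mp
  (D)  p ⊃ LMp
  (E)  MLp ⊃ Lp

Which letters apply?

R is reflexive: each world relates to itself.
R is symmetric: every R-edge is matched by its reverse.
R is not transitive: u R y and y R w but not u R w.
R is not euclidean: y R u and y R w but not u R w.
R is serial: every world has an R-successor.
(A) Lp ⊃ Mp (axiom D) characterises the serial frames. R is serial — valid.
(B) Lp ⊃ LLp is axiom 4, which corresponds to transitivity. R is not transitive — not valid.
(C) p ⊃ Mp (the dual of axiom T) characterises the reflexive frames. R is reflexive — valid.
(D) p ⊃ LMp is axiom B; it is valid on a frame exactly when R is symmetric. R is symmetric, so valid.
(E) MLp ⊃ Lp is the dual of axiom 5; it is valid on a frame exactly when R is euclidean. R is not euclidean, so not valid.

A, C, D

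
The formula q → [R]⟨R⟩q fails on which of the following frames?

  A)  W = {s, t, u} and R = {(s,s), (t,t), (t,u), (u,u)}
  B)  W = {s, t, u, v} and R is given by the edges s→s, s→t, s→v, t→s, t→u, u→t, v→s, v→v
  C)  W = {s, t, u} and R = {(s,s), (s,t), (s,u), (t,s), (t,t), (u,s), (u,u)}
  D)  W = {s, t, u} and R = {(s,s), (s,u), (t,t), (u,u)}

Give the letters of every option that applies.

A, D

The schema q → [R]⟨R⟩q is axiom B; it is valid on a frame iff R is symmetric.
(A) R is not symmetric (t R u but not u R t), so the schema fails here.
(B) R is symmetric (every R-edge is matched by its reverse), so the schema is valid here.
(C) R is symmetric (every R-edge is matched by its reverse), so the schema is valid here.
(D) R is not symmetric (s R u but not u R s), so the schema fails here.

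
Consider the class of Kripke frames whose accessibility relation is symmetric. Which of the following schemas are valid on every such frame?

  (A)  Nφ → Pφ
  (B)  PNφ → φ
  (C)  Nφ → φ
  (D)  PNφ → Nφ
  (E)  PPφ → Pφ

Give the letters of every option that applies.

B

(A) Nφ → Pφ is axiom D; it is valid on a frame exactly when R is serial. Such an R need not be serial, so not valid.
(B) PNφ → φ (the dual of axiom B) characterises the symmetric frames. Every such R is symmetric — valid.
(C) Nφ → φ is axiom T, which corresponds to reflexivity. Such an R need not be reflexive — not valid.
(D) PNφ → Nφ is the dual of axiom 5, which corresponds to the euclidean property. Such an R need not be euclidean — not valid.
(E) the dual of axiom 4: valid iff R is transitive. Such an R need not be transitive — not valid.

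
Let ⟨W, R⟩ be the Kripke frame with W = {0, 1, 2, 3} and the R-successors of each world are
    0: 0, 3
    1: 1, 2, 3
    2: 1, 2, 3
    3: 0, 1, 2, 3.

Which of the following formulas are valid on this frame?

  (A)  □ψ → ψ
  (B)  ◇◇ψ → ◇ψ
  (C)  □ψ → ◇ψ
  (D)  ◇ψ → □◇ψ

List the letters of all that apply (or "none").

R is reflexive: each world relates to itself.
R is not transitive: 0 R 3 and 3 R 1 but not 0 R 1.
R is not euclidean: 3 R 0 and 3 R 1 but not 0 R 1.
R is serial: every world has an R-successor.
(A) □ψ → ψ is axiom T, which corresponds to reflexivity. R is reflexive — valid.
(B) ◇◇ψ → ◇ψ is the dual of axiom 4, which corresponds to transitivity. R is not transitive — not valid.
(C) axiom D: valid iff R is serial. R is serial — valid.
(D) ◇ψ → □◇ψ is axiom 5, which corresponds to the euclidean property. R is not euclidean — not valid.

A, C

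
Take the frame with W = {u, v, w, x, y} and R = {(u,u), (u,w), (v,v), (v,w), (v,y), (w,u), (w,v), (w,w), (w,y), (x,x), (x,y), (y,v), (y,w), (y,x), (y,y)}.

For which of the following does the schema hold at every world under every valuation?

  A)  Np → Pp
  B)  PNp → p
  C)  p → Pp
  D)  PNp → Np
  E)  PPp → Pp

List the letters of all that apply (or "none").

A, B, C

R is reflexive: each world relates to itself.
R is symmetric: every R-edge is matched by its reverse.
R is not transitive: u R w and w R v but not u R v.
R is not euclidean: w R u and w R v but not u R v.
R is serial: every world has an R-successor.
(A) Np → Pp is axiom D; it is valid on a frame exactly when R is serial. R is serial, so valid.
(B) the dual of axiom B: valid iff R is symmetric. R is symmetric — valid.
(C) the dual of axiom T: valid iff R is reflexive. R is reflexive — valid.
(D) the dual of axiom 5: valid iff R is euclidean. R is not euclidean — not valid.
(E) the dual of axiom 4: valid iff R is transitive. R is not transitive — not valid.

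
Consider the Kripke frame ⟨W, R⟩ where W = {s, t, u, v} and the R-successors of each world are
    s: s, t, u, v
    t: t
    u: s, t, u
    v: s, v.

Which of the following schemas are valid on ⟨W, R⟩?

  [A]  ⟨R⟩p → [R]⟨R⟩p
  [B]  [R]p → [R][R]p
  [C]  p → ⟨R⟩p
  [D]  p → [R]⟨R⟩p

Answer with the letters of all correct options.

R is reflexive: each world relates to itself.
R is not symmetric: s R t but not t R s.
R is not transitive: u R s and s R v but not u R v.
R is not euclidean: s R t and s R s but not t R s.
(A) ⟨R⟩p → [R]⟨R⟩p is axiom 5; it is valid on a frame exactly when R is euclidean. R is not euclidean, so not valid.
(B) [R]p → [R][R]p (axiom 4) characterises the transitive frames. R is not transitive — not valid.
(C) p → ⟨R⟩p (the dual of axiom T) characterises the reflexive frames. R is reflexive — valid.
(D) axiom B: valid iff R is symmetric. R is not symmetric — not valid.

C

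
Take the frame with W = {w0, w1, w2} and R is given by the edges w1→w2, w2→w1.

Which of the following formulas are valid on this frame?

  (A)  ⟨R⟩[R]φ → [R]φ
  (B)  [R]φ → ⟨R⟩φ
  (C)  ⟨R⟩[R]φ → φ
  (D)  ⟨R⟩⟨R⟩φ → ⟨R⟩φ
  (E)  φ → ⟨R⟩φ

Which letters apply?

C

R is not reflexive: not w0 R w0.
R is symmetric: every R-edge is matched by its reverse.
R is not transitive: w1 R w2 and w2 R w1 but not w1 R w1.
R is not euclidean: w1 R w2 and w1 R w2 but not w2 R w2.
R is not serial: w0 has no R-successor.
(A) the dual of axiom 5: valid iff R is euclidean. R is not euclidean — not valid.
(B) [R]φ → ⟨R⟩φ is axiom D, which corresponds to seriality. R is not serial — not valid.
(C) ⟨R⟩[R]φ → φ is the dual of axiom B; it is valid on a frame exactly when R is symmetric. R is symmetric, so valid.
(D) the dual of axiom 4: valid iff R is transitive. R is not transitive — not valid.
(E) φ → ⟨R⟩φ is the dual of axiom T; it is valid on a frame exactly when R is reflexive. R is not reflexive, so not valid.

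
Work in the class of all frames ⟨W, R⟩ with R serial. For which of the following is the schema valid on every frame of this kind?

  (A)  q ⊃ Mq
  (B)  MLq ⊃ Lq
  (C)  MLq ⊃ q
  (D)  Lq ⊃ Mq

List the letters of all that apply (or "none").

D

(A) q ⊃ Mq is the dual of axiom T; it is valid on a frame exactly when R is reflexive. Such an R need not be reflexive, so not valid.
(B) MLq ⊃ Lq is the dual of axiom 5; it is valid on a frame exactly when R is euclidean. Such an R need not be euclidean, so not valid.
(C) MLq ⊃ q is the dual of axiom B; it is valid on a frame exactly when R is symmetric. Such an R need not be symmetric, so not valid.
(D) Lq ⊃ Mq is axiom D, which corresponds to seriality. Every such R is serial — valid.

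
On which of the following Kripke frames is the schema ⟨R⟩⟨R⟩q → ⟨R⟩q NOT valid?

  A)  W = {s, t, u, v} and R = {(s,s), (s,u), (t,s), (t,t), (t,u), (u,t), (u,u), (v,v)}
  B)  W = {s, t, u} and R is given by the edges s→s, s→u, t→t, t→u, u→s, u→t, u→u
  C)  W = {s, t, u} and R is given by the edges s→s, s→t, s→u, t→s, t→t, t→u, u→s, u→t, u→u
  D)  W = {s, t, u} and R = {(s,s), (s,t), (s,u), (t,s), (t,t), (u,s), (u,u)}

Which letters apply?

A, B, D

The schema ⟨R⟩⟨R⟩q → ⟨R⟩q is the dual of axiom 4; it is valid on a frame iff R is transitive.
(A) R is not transitive (s R u and u R t but not s R t), so the schema fails here.
(B) R is not transitive (s R u and u R t but not s R t), so the schema fails here.
(C) R is transitive (R is closed under composition), so the schema is valid here.
(D) R is not transitive (t R s and s R u but not t R u), so the schema fails here.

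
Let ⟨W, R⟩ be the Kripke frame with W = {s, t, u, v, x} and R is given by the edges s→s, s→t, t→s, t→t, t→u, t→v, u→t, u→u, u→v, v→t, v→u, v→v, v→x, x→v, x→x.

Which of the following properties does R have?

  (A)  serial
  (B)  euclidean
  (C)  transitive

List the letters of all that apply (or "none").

(A) serial: every world has an R-successor.
(B) not euclidean: t R s and t R u but not s R u.
(C) not transitive: s R t and t R u but not s R u.

A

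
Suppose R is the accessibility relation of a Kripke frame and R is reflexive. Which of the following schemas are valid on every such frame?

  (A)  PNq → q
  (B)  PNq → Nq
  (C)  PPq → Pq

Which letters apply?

none

A reflexive relation is serial.
(A) PNq → q is the dual of axiom B; it is valid on a frame exactly when R is symmetric. Such an R need not be symmetric, so not valid.
(B) the dual of axiom 5: valid iff R is euclidean. Such an R need not be euclidean — not valid.
(C) PPq → Pq is the dual of axiom 4, which corresponds to transitivity. Such an R need not be transitive — not valid.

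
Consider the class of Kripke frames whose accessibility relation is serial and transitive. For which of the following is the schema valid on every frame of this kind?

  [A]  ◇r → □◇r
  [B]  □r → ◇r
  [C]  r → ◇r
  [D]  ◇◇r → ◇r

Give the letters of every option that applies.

(A) ◇r → □◇r is axiom 5; it is valid on a frame exactly when R is euclidean. Such an R need not be euclidean, so not valid.
(B) □r → ◇r (axiom D) characterises the serial frames. Every such R is serial — valid.
(C) r → ◇r (the dual of axiom T) characterises the reflexive frames. Such an R need not be reflexive — not valid.
(D) the dual of axiom 4: valid iff R is transitive. Every such R is transitive — valid.

B, D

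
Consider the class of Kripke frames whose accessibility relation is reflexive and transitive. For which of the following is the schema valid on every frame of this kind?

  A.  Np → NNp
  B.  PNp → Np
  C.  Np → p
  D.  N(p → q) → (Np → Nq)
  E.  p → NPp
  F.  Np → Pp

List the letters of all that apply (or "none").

A, C, D, F

Reflexive relations are serial.
(A) Np → NNp is axiom 4, which corresponds to transitivity. Every such R is transitive — valid.
(B) PNp → Np (the dual of axiom 5) characterises the euclidean frames. Such an R need not be euclidean — not valid.
(C) Np → p (axiom T) characterises the reflexive frames. Every such R is reflexive — valid.
(D) N(p → q) → (Np → Nq) is the K axiom; it holds on all frames — valid.
(E) p → NPp is axiom B, which corresponds to symmetry. Such an R need not be symmetric — not valid.
(F) Np → Pp is axiom D, which corresponds to seriality. Every such R is serial — valid.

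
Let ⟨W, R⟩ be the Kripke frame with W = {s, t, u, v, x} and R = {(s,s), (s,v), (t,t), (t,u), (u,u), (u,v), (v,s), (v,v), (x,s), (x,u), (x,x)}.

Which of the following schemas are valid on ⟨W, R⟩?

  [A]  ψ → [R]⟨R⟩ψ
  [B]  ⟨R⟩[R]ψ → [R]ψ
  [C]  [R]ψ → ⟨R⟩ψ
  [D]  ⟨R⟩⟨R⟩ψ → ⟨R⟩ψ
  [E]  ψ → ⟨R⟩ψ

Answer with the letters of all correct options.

C, E

R is reflexive: each world relates to itself.
R is not symmetric: t R u but not u R t.
R is not transitive: t R u and u R v but not t R v.
R is not euclidean: t R u and t R t but not u R t.
R is serial: every world has an R-successor.
(A) ψ → [R]⟨R⟩ψ is axiom B; it is valid on a frame exactly when R is symmetric. R is not symmetric, so not valid.
(B) ⟨R⟩[R]ψ → [R]ψ is the dual of axiom 5, which corresponds to the euclidean property. R is not euclidean — not valid.
(C) [R]ψ → ⟨R⟩ψ (axiom D) characterises the serial frames. R is serial — valid.
(D) ⟨R⟩⟨R⟩ψ → ⟨R⟩ψ is the dual of axiom 4; it is valid on a frame exactly when R is transitive. R is not transitive, so not valid.
(E) ψ → ⟨R⟩ψ is the dual of axiom T, which corresponds to reflexivity. R is reflexive — valid.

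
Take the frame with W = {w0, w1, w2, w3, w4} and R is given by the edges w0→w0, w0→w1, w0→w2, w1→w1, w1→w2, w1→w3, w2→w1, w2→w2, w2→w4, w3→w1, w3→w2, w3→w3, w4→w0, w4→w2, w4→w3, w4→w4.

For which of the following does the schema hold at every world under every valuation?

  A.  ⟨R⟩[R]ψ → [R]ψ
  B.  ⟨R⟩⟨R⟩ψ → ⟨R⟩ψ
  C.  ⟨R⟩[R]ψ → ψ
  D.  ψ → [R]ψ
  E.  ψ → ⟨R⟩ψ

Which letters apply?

R is reflexive: each world relates to itself.
R is not symmetric: w0 R w1 but not w1 R w0.
R is not transitive: w0 R w1 and w1 R w3 but not w0 R w3.
R is not euclidean: w0 R w1 and w0 R w0 but not w1 R w0.
R is not a subset of the identity: w0 R w1 with w0 ≠ w1.
(A) ⟨R⟩[R]ψ → [R]ψ (the dual of axiom 5) characterises the euclidean frames. R is not euclidean — not valid.
(B) the dual of axiom 4: valid iff R is transitive. R is not transitive — not valid.
(C) ⟨R⟩[R]ψ → ψ is the dual of axiom B, which corresponds to symmetry. R is not symmetric — not valid.
(D) ψ → [R]ψ (equivalent to ◇p→p) corresponds to R being a subset of the identity. Here R ⊄ identity, so not valid.
(E) ψ → ⟨R⟩ψ is the dual of axiom T; it is valid on a frame exactly when R is reflexive. R is reflexive, so valid.

E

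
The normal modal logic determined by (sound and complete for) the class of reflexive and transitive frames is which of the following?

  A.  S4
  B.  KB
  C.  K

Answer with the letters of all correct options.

A

(A) S4 is determined by exactly this class.
(B) KB is determined by the class of symmetric frames.
(C) K is determined by the class of arbitrary frames.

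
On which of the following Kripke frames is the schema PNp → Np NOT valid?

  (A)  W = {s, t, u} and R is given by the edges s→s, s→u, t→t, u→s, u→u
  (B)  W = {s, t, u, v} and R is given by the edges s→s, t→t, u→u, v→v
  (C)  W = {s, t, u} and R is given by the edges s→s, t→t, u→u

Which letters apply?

none

The schema PNp → Np is the dual of axiom 5; it is valid on a frame iff R is euclidean.
(A) R is euclidean (any two R-successors of the same world are R-related), so the schema is valid here.
(B) R is euclidean (any two R-successors of the same world are R-related), so the schema is valid here.
(C) R is euclidean (any two R-successors of the same world are R-related), so the schema is valid here.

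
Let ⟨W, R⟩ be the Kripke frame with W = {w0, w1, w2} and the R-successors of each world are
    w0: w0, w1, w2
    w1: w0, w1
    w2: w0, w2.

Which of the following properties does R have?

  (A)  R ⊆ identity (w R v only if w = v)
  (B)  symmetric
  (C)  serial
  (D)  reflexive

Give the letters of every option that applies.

B, C, D

(A) not ⊆ identity: w0 R w1 with w0 ≠ w1.
(B) symmetric: every R-edge is matched by its reverse.
(C) serial: every world has an R-successor.
(D) reflexive: each world relates to itself.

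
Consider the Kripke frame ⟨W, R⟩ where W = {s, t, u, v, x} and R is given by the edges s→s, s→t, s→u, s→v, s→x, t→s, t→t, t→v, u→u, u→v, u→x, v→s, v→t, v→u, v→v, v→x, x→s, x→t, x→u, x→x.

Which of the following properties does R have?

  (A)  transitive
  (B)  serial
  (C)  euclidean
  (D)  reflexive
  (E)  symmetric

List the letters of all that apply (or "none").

B, D

(A) not transitive: t R s and s R u but not t R u.
(B) serial: every world has an R-successor.
(C) not euclidean: s R t and s R u but not t R u.
(D) reflexive: each world relates to itself.
(E) not symmetric: s R u but not u R s.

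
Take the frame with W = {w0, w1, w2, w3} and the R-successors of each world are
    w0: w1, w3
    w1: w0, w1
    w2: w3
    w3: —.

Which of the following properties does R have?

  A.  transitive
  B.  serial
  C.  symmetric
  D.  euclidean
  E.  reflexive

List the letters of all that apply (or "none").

(A) not transitive: w0 R w1 and w1 R w0 but not w0 R w0.
(B) not serial: w3 has no R-successor.
(C) not symmetric: w0 R w3 but not w3 R w0.
(D) not euclidean: w0 R w1 and w0 R w3 but not w1 R w3.
(E) not reflexive: not w0 R w0.

none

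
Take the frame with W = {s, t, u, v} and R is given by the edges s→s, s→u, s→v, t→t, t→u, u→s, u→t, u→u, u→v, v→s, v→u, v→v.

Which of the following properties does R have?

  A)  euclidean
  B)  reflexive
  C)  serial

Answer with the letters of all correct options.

(A) not euclidean: u R s and u R t but not s R t.
(B) reflexive: each world relates to itself.
(C) serial: every world has an R-successor.

B, C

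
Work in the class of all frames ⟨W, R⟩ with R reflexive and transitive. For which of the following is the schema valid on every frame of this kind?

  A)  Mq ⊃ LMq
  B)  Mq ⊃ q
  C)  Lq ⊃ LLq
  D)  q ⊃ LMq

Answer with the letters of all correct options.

C

Reflexive relations are serial.
(A) Mq ⊃ LMq is axiom 5; it is valid on a frame exactly when R is euclidean. Such an R need not be euclidean, so not valid.
(B) Mq ⊃ q is the converse of T; it holds exactly when R ⊆ identity. Such an R need not be a subset of the identity — not valid.
(C) axiom 4: valid iff R is transitive. Every such R is transitive — valid.
(D) q ⊃ LMq is axiom B, which corresponds to symmetry. Such an R need not be symmetric — not valid.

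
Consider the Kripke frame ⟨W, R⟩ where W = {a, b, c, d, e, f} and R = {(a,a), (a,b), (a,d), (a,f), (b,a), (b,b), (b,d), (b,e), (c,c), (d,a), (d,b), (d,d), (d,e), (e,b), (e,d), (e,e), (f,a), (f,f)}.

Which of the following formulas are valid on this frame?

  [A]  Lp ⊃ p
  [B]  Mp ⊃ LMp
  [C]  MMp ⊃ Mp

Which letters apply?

R is reflexive: each world relates to itself.
R is not transitive: a R b and b R e but not a R e.
R is not euclidean: a R b and a R f but not b R f.
(A) Lp ⊃ p is axiom T; it is valid on a frame exactly when R is reflexive. R is reflexive, so valid.
(B) Mp ⊃ LMp is axiom 5, which corresponds to the euclidean property. R is not euclidean — not valid.
(C) MMp ⊃ Mp (the dual of axiom 4) characterises the transitive frames. R is not transitive — not valid.

A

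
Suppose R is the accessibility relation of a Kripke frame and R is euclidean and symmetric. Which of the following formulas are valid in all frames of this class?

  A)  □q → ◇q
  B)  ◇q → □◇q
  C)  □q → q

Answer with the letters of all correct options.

A symmetric euclidean relation is transitive (uRv and vRw give vRu by symmetry, then uRw by the euclidean condition, applied at v).
(A) □q → ◇q (axiom D) characterises the serial frames. Such an R need not be serial — not valid.
(B) ◇q → □◇q is axiom 5; it is valid on a frame exactly when R is euclidean. Every such R is euclidean, so valid.
(C) □q → q (axiom T) characterises the reflexive frames. Such an R need not be reflexive — not valid.

B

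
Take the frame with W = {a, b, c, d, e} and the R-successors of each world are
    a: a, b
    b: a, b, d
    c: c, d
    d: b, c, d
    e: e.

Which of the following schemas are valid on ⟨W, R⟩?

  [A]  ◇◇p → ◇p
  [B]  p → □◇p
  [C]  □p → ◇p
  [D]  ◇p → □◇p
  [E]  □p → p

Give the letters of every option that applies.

B, C, E

R is reflexive: each world relates to itself.
R is symmetric: every R-edge is matched by its reverse.
R is not transitive: a R b and b R d but not a R d.
R is not euclidean: b R a and b R d but not a R d.
R is serial: every world has an R-successor.
(A) the dual of axiom 4: valid iff R is transitive. R is not transitive — not valid.
(B) p → □◇p is axiom B, which corresponds to symmetry. R is symmetric — valid.
(C) □p → ◇p (axiom D) characterises the serial frames. R is serial — valid.
(D) axiom 5: valid iff R is euclidean. R is not euclidean — not valid.
(E) axiom T: valid iff R is reflexive. R is reflexive — valid.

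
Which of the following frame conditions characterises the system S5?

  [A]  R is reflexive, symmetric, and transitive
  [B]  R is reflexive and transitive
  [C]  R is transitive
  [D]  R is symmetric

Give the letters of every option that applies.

(A) S5 is sound and complete for exactly this class.
(B) this class determines S4, not S5.
(C) this class determines K4, not S5.
(D) this class determines KB, not S5.

A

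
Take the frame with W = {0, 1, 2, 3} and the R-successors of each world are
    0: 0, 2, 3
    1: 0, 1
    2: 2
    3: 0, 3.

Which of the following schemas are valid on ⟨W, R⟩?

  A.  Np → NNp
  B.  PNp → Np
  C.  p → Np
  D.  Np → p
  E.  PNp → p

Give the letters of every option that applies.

D

R is reflexive: each world relates to itself.
R is not symmetric: 0 R 2 but not 2 R 0.
R is not transitive: 1 R 0 and 0 R 2 but not 1 R 2.
R is not euclidean: 0 R 2 and 0 R 0 but not 2 R 0.
R is not a subset of the identity: 0 R 2 with 0 ≠ 2.
(A) axiom 4: valid iff R is transitive. R is not transitive — not valid.
(B) the dual of axiom 5: valid iff R is euclidean. R is not euclidean — not valid.
(C) p → Np is equivalent to ◇p→p; it holds exactly when R ⊆ identity. Here R ⊄ identity — not valid.
(D) Np → p (axiom T) characterises the reflexive frames. R is reflexive — valid.
(E) the dual of axiom B: valid iff R is symmetric. R is not symmetric — not valid.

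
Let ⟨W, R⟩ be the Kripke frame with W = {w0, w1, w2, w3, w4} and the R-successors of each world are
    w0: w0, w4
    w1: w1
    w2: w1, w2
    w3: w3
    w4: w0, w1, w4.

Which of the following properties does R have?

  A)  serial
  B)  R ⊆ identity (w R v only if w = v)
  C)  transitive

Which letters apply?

(A) serial: every world has an R-successor.
(B) not ⊆ identity: w0 R w4 with w0 ≠ w4.
(C) not transitive: w0 R w4 and w4 R w1 but not w0 R w1.

A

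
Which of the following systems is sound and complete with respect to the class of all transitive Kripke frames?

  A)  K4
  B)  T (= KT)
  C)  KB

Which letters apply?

A

(A) K4 is determined by exactly this class.
(B) T (= KT) is determined by the class of reflexive frames.
(C) KB is determined by the class of symmetric frames.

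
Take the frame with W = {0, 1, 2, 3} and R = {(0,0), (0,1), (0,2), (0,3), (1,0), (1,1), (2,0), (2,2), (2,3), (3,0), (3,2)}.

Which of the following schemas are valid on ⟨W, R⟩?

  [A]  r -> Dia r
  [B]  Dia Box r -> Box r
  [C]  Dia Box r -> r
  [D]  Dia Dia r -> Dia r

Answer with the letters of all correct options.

R is not reflexive: not 3 R 3.
R is symmetric: every R-edge is matched by its reverse.
R is not transitive: 1 R 0 and 0 R 2 but not 1 R 2.
R is not euclidean: 0 R 1 and 0 R 2 but not 1 R 2.
(A) r -> Dia r (the dual of axiom T) characterises the reflexive frames. R is not reflexive — not valid.
(B) the dual of axiom 5: valid iff R is euclidean. R is not euclidean — not valid.
(C) Dia Box r -> r is the dual of axiom B; it is valid on a frame exactly when R is symmetric. R is symmetric, so valid.
(D) Dia Dia r -> Dia r is the dual of axiom 4; it is valid on a frame exactly when R is transitive. R is not transitive, so not valid.

C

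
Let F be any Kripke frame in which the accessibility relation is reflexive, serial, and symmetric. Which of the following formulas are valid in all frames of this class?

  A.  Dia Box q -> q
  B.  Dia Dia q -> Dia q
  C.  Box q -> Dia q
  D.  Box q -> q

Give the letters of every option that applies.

(A) Dia Box q -> q is the dual of axiom B, which corresponds to symmetry. Every such R is symmetric — valid.
(B) Dia Dia q -> Dia q is the dual of axiom 4, which corresponds to transitivity. Such an R need not be transitive — not valid.
(C) axiom D: valid iff R is serial. Every such R is serial — valid.
(D) axiom T: valid iff R is reflexive. Every such R is reflexive — valid.

A, C, D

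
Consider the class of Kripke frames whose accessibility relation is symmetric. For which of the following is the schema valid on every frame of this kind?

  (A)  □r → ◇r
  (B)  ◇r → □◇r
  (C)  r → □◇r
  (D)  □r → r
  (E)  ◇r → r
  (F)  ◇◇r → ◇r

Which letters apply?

(A) axiom D: valid iff R is serial. Such an R need not be serial — not valid.
(B) ◇r → □◇r (axiom 5) characterises the euclidean frames. Such an R need not be euclidean — not valid.
(C) r → □◇r is axiom B; it is valid on a frame exactly when R is symmetric. Every such R is symmetric, so valid.
(D) axiom T: valid iff R is reflexive. Such an R need not be reflexive — not valid.
(E) ◇r → r is the converse of T; it holds exactly when R ⊆ identity. Such an R need not be a subset of the identity — not valid.
(F) ◇◇r → ◇r is the dual of axiom 4, which corresponds to transitivity. Such an R need not be transitive — not valid.

C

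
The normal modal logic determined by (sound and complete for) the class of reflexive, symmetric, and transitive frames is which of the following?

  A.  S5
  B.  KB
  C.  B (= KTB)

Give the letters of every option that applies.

A

(A) S5 is determined by exactly this class.
(B) KB is determined by the class of symmetric frames.
(C) B (= KTB) is determined by the class of reflexive and symmetric frames.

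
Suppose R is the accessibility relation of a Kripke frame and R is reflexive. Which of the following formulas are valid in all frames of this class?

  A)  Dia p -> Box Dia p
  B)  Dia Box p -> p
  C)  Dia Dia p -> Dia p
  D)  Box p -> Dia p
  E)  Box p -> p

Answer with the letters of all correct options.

A reflexive relation is serial.
(A) Dia p -> Box Dia p (axiom 5) characterises the euclidean frames. Such an R need not be euclidean — not valid.
(B) the dual of axiom B: valid iff R is symmetric. Such an R need not be symmetric — not valid.
(C) the dual of axiom 4: valid iff R is transitive. Such an R need not be transitive — not valid.
(D) Box p -> Dia p (axiom D) characterises the serial frames. Every such R is serial — valid.
(E) Box p -> p is axiom T; it is valid on a frame exactly when R is reflexive. Every such R is reflexive, so valid.

D, E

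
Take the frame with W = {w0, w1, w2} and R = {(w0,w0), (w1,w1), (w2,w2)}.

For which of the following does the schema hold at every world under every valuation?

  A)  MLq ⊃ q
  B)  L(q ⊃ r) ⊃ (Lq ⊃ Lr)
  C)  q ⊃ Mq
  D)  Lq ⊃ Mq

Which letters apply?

R is reflexive: each world relates to itself.
R is symmetric: every R-edge is matched by its reverse.
R is serial: every world has an R-successor.
(A) the dual of axiom B: valid iff R is symmetric. R is symmetric — valid.
(B) L(q ⊃ r) ⊃ (Lq ⊃ Lr) is axiom K, valid on every Kripke frame — valid.
(C) q ⊃ Mq (the dual of axiom T) characterises the reflexive frames. R is reflexive — valid.
(D) Lq ⊃ Mq is axiom D, which corresponds to seriality. R is serial — valid.

A, B, C, D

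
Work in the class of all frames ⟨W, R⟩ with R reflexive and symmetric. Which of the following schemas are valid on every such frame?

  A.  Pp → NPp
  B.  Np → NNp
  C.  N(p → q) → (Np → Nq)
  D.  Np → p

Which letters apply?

C, D

Reflexive relations are serial.
(A) Pp → NPp (axiom 5) characterises the euclidean frames. Such an R need not be euclidean — not valid.
(B) Np → NNp is axiom 4; it is valid on a frame exactly when R is transitive. Such an R need not be transitive, so not valid.
(C) this is just K, valid on every normal frame.
(D) axiom T: valid iff R is reflexive. Every such R is reflexive — valid.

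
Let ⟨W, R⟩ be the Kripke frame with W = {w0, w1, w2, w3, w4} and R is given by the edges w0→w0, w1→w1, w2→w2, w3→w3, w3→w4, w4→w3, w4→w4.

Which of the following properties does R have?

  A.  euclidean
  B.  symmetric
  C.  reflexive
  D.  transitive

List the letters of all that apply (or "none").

(A) euclidean: any two R-successors of the same world are R-related.
(B) symmetric: every R-edge is matched by its reverse.
(C) reflexive: each world relates to itself.
(D) transitive: R is closed under composition.

A, B, C, D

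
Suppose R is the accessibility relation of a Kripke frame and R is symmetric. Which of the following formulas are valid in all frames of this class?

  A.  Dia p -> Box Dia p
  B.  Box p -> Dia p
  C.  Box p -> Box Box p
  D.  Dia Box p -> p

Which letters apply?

(A) Dia p -> Box Dia p is axiom 5; it is valid on a frame exactly when R is euclidean. Such an R need not be euclidean, so not valid.
(B) Box p -> Dia p is axiom D, which corresponds to seriality. Such an R need not be serial — not valid.
(C) Box p -> Box Box p is axiom 4, which corresponds to transitivity. Such an R need not be transitive — not valid.
(D) Dia Box p -> p is the dual of axiom B, which corresponds to symmetry. Every such R is symmetric — valid.

D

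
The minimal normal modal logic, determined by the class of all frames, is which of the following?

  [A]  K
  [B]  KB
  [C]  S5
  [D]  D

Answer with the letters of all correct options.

(A) K is determined by exactly this class.
(B) KB is determined by the class of symmetric frames.
(C) S5 is determined by the class of reflexive, symmetric, and transitive frames.
(D) D is determined by the class of serial frames.

A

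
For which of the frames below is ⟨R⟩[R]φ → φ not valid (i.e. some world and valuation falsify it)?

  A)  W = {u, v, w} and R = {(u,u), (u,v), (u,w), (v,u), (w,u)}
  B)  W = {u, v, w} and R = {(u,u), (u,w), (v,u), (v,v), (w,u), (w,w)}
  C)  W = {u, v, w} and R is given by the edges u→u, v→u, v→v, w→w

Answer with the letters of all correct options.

B, C

The schema ⟨R⟩[R]φ → φ is the dual of axiom B; it is valid on a frame iff R is symmetric.
(A) R is symmetric (every R-edge is matched by its reverse), so the schema is valid here.
(B) R is not symmetric (v R u but not u R v), so the schema fails here.
(C) R is not symmetric (v R u but not u R v), so the schema fails here.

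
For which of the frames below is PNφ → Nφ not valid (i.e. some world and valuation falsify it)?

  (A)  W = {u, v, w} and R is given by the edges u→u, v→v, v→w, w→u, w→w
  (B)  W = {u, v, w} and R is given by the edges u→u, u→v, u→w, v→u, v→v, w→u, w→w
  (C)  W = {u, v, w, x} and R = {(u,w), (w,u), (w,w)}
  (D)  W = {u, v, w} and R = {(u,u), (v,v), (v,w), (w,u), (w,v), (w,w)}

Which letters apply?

A, B, C, D

The schema PNφ → Nφ is the dual of axiom 5; it is valid on a frame iff R is euclidean.
(A) R is not euclidean (v R w and v R v but not w R v), so the schema fails here.
(B) R is not euclidean (u R v and u R w but not v R w), so the schema fails here.
(C) R is not euclidean (w R u and w R u but not u R u), so the schema fails here.
(D) R is not euclidean (w R u and w R v but not u R v), so the schema fails here.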